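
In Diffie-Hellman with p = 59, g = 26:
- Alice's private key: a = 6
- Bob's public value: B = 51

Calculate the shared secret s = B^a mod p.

Step 1: s = B^a mod p = 51^6 mod 59.
  51^1 mod 59 = 51
  51^2 mod 59 = (51 * 51) mod 59 = 5
  51^3 mod 59 = (5 * 51) mod 59 = 19
  51^4 mod 59 = (19 * 51) mod 59 = 25
  51^5 mod 59 = (25 * 51) mod 59 = 36
  51^6 mod 59 = (36 * 51) mod 59 = 7
Result: shared secret = 7.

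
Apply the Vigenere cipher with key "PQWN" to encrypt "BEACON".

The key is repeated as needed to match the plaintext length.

Step 1: Repeat key to match plaintext length:
  Plaintext: BEACON
  Key:       PQWNPQ
Step 2: Encrypt each letter:
  B(1) + P(15) = (1+15) mod 26 = 16 = Q
  E(4) + Q(16) = (4+16) mod 26 = 20 = U
  A(0) + W(22) = (0+22) mod 26 = 22 = W
  C(2) + N(13) = (2+13) mod 26 = 15 = P
  O(14) + P(15) = (14+15) mod 26 = 3 = D
  N(13) + Q(16) = (13+16) mod 26 = 3 = D
Ciphertext: QUWPDD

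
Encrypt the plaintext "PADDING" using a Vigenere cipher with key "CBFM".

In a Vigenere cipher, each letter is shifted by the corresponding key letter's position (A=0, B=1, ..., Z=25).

Step 1: Repeat key to match plaintext length:
  Plaintext: PADDING
  Key:       CBFMCBF
Step 2: Encrypt each letter:
  P(15) + C(2) = (15+2) mod 26 = 17 = R
  A(0) + B(1) = (0+1) mod 26 = 1 = B
  D(3) + F(5) = (3+5) mod 26 = 8 = I
  D(3) + M(12) = (3+12) mod 26 = 15 = P
  I(8) + C(2) = (8+2) mod 26 = 10 = K
  N(13) + B(1) = (13+1) mod 26 = 14 = O
  G(6) + F(5) = (6+5) mod 26 = 11 = L
Ciphertext: RBIPKOL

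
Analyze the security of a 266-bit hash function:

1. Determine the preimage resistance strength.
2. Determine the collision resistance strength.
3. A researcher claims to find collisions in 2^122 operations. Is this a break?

Step 1: Preimage resistance requires brute-force of 2^266 operations.
Step 2: Collision resistance (birthday bound) = 2^(266/2) = 2^133.
Step 3: The claimed attack costs 2^122 operations.
Step 4: Since 2^122 < 2^133, the claimed attack beats the generic birthday bound, so collision resistance is broken.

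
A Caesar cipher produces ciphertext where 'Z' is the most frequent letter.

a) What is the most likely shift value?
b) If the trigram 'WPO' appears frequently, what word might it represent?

Step 1: In English, 'E' is the most frequent letter (12.7%).
Step 2: The most frequent ciphertext letter is 'Z' (position 25).
Step 3: Shift = (25 - 4) mod 26 = 21.
Step 4: Decrypt 'WPO' by shifting back 21:
  W -> B
  P -> U
  O -> T
Step 5: 'WPO' decrypts to 'BUT'.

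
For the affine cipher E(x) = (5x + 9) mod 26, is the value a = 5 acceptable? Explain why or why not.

Step 1: Compute gcd(5, 26).
Step 2: gcd(5, 26) = 1.
Since gcd = 1, 5 is coprime with 26, so it is a valid key.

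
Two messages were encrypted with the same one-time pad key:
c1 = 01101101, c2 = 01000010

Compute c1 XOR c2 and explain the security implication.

Step 1: c1 XOR c2 = (m1 XOR k) XOR (m2 XOR k).
Step 2: By XOR associativity/commutativity: = m1 XOR m2 XOR k XOR k = m1 XOR m2.
Step 3: 01101101 XOR 01000010 = 00101111 = 47.
Step 4: The key cancels out! An attacker learns m1 XOR m2 = 47, revealing the relationship between plaintexts.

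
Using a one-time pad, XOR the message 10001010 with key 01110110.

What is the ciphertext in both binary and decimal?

Step 1: Write out the XOR operation bit by bit:
  Message: 10001010
  Key:     01110110
  XOR:     11111100
Step 2: Convert to decimal: 11111100 = 252.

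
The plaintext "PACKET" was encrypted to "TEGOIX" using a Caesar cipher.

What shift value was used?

Step 1: Compare first letters: P (position 15) -> T (position 19).
Step 2: Shift = (19 - 15) mod 26 = 4.
The shift value is 4.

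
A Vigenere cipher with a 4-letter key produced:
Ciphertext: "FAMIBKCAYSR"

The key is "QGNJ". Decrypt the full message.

Step 1: Key 'QGNJ' has length 4. Extended key: QGNJQGNJQGN
Step 2: Decrypt each position:
  F(5) - Q(16) = 15 = P
  A(0) - G(6) = 20 = U
  M(12) - N(13) = 25 = Z
  I(8) - J(9) = 25 = Z
  B(1) - Q(16) = 11 = L
  K(10) - G(6) = 4 = E
  C(2) - N(13) = 15 = P
  A(0) - J(9) = 17 = R
  Y(24) - Q(16) = 8 = I
  S(18) - G(6) = 12 = M
  R(17) - N(13) = 4 = E
Plaintext: PUZZLEPRIME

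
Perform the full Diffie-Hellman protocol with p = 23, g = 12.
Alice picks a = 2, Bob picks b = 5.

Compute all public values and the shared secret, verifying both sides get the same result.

Step 1: A = g^a mod p = 12^2 mod 23 = 6.
Step 2: B = g^b mod p = 12^5 mod 23 = 18.
Step 3: Alice computes s = B^a mod p = 18^2 mod 23 = 2.
Step 4: Bob computes s = A^b mod p = 6^5 mod 23 = 2.
Both sides agree: shared secret = 2.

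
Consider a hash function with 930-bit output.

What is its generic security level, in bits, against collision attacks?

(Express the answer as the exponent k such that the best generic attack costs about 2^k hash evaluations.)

Step 1: The hash has a 930-bit output.
Step 2: Collision resistance means it should be infeasible to find any x != y with h(x) = h(y).
By the birthday bound, a generic collision search succeeds after about sqrt(2^930) = 2^(930/2) = 2^465 evaluations.
Step 3: Security level = 465 bits.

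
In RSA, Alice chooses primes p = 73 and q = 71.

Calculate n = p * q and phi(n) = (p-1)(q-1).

Step 1: n = p * q = 73 * 71 = 5183.
Step 2: phi(n) = (p-1)(q-1) = 72 * 70 = 5040.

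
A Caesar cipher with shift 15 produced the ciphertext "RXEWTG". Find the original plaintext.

Step 1: Reverse the shift by subtracting 15 from each letter position.
  R (position 17) -> position (17-15) mod 26 = 2 -> C
  X (position 23) -> position (23-15) mod 26 = 8 -> I
  E (position 4) -> position (4-15) mod 26 = 15 -> P
  W (position 22) -> position (22-15) mod 26 = 7 -> H
  T (position 19) -> position (19-15) mod 26 = 4 -> E
  G (position 6) -> position (6-15) mod 26 = 17 -> R
Decrypted message: CIPHER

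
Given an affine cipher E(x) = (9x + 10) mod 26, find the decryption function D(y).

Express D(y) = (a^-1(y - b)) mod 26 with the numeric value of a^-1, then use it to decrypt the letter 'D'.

Step 1: Find a^-1, the modular inverse of 9 mod 26.
Step 2: We need 9 * a^-1 = 1 (mod 26).
Step 3: 9 * 3 = 27 = 1 * 26 + 1, so a^-1 = 3.
Step 4: D(y) = 3(y - 10) mod 26.
Step 5: Apply to 'D' (y = 3): D(3) = 3 * (3 - 10) mod 26 = 3 * -7 mod 26 = 5 -> 'F'.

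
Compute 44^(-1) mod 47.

Step 1: We need x such that 44 * x = 1 (mod 47).
Step 2: Using the extended Euclidean algorithm or trial:
  44 * 31 = 1364 = 29 * 47 + 1.
Step 3: Since 1364 mod 47 = 1, the inverse is x = 31.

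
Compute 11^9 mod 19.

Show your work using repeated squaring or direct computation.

Step 1: Compute 11^9 mod 19 step by step, reducing modulo 19 at each step.
  11^1 mod 19 = 11
  11^2 mod 19 = (11 * 11) mod 19 = 7
  11^3 mod 19 = (7 * 11) mod 19 = 1
  11^4 mod 19 = (1 * 11) mod 19 = 11
  11^5 mod 19 = (11 * 11) mod 19 = 7
  11^6 mod 19 = (7 * 11) mod 19 = 1
  11^7 mod 19 = (1 * 11) mod 19 = 11
  11^8 mod 19 = (11 * 11) mod 19 = 7
  11^9 mod 19 = (7 * 11) mod 19 = 1
Step 2: Result = 1.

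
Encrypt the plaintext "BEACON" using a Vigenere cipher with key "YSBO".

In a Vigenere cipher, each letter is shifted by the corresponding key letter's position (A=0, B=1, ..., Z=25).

Step 1: Repeat key to match plaintext length:
  Plaintext: BEACON
  Key:       YSBOYS
Step 2: Encrypt each letter:
  B(1) + Y(24) = (1+24) mod 26 = 25 = Z
  E(4) + S(18) = (4+18) mod 26 = 22 = W
  A(0) + B(1) = (0+1) mod 26 = 1 = B
  C(2) + O(14) = (2+14) mod 26 = 16 = Q
  O(14) + Y(24) = (14+24) mod 26 = 12 = M
  N(13) + S(18) = (13+18) mod 26 = 5 = F
Ciphertext: ZWBQMF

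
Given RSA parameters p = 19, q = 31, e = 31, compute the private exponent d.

Step 1: n = 19 * 31 = 589.
Step 2: phi(n) = 18 * 30 = 540.
Step 3: Find d such that 31 * d = 1 (mod 540).
Step 4: d = 31^(-1) mod 540 = 331.
Verification: 31 * 331 = 10261 = 19 * 540 + 1.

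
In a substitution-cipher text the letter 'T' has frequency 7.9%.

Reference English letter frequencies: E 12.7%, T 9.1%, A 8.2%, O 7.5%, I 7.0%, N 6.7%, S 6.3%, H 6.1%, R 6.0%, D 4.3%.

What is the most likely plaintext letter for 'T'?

Step 1: The observed frequency is 7.9%.
Step 2: Compare with English frequencies:
  E: 12.7% (difference: 4.8%)
  T: 9.1% (difference: 1.2%)
  A: 8.2% (difference: 0.3%) <-- closest
  O: 7.5% (difference: 0.4%)
  I: 7.0% (difference: 0.9%)
  N: 6.7% (difference: 1.2%)
  S: 6.3% (difference: 1.6%)
  H: 6.1% (difference: 1.8%)
  R: 6.0% (difference: 1.9%)
  D: 4.3% (difference: 3.6%)
Step 3: 'T' most likely represents 'A' (frequency 8.2%).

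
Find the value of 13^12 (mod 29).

Step 1: Compute 13^12 mod 29 step by step, reducing modulo 29 at each step.
  13^1 mod 29 = 13
  13^2 mod 29 = (13 * 13) mod 29 = 24
  13^3 mod 29 = (24 * 13) mod 29 = 22
  13^4 mod 29 = (22 * 13) mod 29 = 25
  13^5 mod 29 = (25 * 13) mod 29 = 6
  13^6 mod 29 = (6 * 13) mod 29 = 20
  13^7 mod 29 = (20 * 13) mod 29 = 28
  13^8 mod 29 = (28 * 13) mod 29 = 16
  13^9 mod 29 = (16 * 13) mod 29 = 5
  13^10 mod 29 = (5 * 13) mod 29 = 7
  13^11 mod 29 = (7 * 13) mod 29 = 4
  13^12 mod 29 = (4 * 13) mod 29 = 23
Step 2: Result = 23.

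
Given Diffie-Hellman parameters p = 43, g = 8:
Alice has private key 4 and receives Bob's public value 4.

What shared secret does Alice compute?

Step 1: s = B^a mod p = 4^4 mod 43.
  4^1 mod 43 = 4
  4^2 mod 43 = (4 * 4) mod 43 = 16
  4^3 mod 43 = (16 * 4) mod 43 = 21
  4^4 mod 43 = (21 * 4) mod 43 = 41
Result: shared secret = 41.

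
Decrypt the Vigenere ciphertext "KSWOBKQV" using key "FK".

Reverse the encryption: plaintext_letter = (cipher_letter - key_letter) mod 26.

Step 1: Extend key: FKFKFKFK
Step 2: Decrypt each letter (c - k) mod 26:
  K(10) - F(5) = (10-5) mod 26 = 5 = F
  S(18) - K(10) = (18-10) mod 26 = 8 = I
  W(22) - F(5) = (22-5) mod 26 = 17 = R
  O(14) - K(10) = (14-10) mod 26 = 4 = E
  B(1) - F(5) = (1-5) mod 26 = 22 = W
  K(10) - K(10) = (10-10) mod 26 = 0 = A
  Q(16) - F(5) = (16-5) mod 26 = 11 = L
  V(21) - K(10) = (21-10) mod 26 = 11 = L
Plaintext: FIREWALL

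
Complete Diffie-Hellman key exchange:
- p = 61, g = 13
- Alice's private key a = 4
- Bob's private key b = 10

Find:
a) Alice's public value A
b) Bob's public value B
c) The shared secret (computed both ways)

Step 1: A = g^a mod p = 13^4 mod 61 = 13.
Step 2: B = g^b mod p = 13^10 mod 61 = 13.
Step 3: Alice computes s = B^a mod p = 13^4 mod 61 = 13.
Step 4: Bob computes s = A^b mod p = 13^10 mod 61 = 13.
Both sides agree: shared secret = 13.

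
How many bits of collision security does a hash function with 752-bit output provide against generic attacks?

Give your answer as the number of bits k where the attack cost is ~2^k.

Step 1: The hash has a 752-bit output.
Step 2: Collision resistance means it should be infeasible to find any x != y with h(x) = h(y).
By the birthday bound, a generic collision search succeeds after about sqrt(2^752) = 2^(752/2) = 2^376 evaluations.
Step 3: Security level = 376 bits.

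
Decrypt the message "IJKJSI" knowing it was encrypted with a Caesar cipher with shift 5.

Step 1: Reverse the shift by subtracting 5 from each letter position.
  I (position 8) -> position (8-5) mod 26 = 3 -> D
  J (position 9) -> position (9-5) mod 26 = 4 -> E
  K (position 10) -> position (10-5) mod 26 = 5 -> F
  J (position 9) -> position (9-5) mod 26 = 4 -> E
  S (position 18) -> position (18-5) mod 26 = 13 -> N
  I (position 8) -> position (8-5) mod 26 = 3 -> D
Decrypted message: DEFEND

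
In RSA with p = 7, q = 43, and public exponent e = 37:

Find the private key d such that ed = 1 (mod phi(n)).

Step 1: n = 7 * 43 = 301.
Step 2: phi(n) = 6 * 42 = 252.
Step 3: Find d such that 37 * d = 1 (mod 252).
Step 4: d = 37^(-1) mod 252 = 109.
Verification: 37 * 109 = 4033 = 16 * 252 + 1.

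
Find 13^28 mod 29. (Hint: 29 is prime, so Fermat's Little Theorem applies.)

Step 1: Since 29 is prime, by Fermat's Little Theorem: 13^28 = 1 (mod 29).
Step 2: Reduce exponent: 28 mod 28 = 0.
Step 3: So 13^28 = 13^0 (mod 29).
Step 4: 13^0 mod 29 = 1.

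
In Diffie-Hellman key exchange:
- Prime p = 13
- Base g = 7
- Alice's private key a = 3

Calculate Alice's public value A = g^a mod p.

Step 1: A = g^a mod p = 7^3 mod 13.
  7^1 mod 13 = 7
  7^2 mod 13 = (7 * 7) mod 13 = 10
  7^3 mod 13 = (10 * 7) mod 13 = 5
Result: A = 5.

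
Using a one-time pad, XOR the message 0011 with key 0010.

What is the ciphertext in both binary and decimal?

Step 1: Write out the XOR operation bit by bit:
  Message: 0011
  Key:     0010
  XOR:     0001
Step 2: Convert to decimal: 0001 = 1.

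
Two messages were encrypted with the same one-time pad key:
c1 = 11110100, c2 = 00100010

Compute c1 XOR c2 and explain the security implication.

Step 1: c1 XOR c2 = (m1 XOR k) XOR (m2 XOR k).
Step 2: By XOR associativity/commutativity: = m1 XOR m2 XOR k XOR k = m1 XOR m2.
Step 3: 11110100 XOR 00100010 = 11010110 = 214.
Step 4: The key cancels out! An attacker learns m1 XOR m2 = 214, revealing the relationship between plaintexts.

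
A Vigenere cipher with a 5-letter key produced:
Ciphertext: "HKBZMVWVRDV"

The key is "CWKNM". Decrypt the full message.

Step 1: Key 'CWKNM' has length 5. Extended key: CWKNMCWKNMC
Step 2: Decrypt each position:
  H(7) - C(2) = 5 = F
  K(10) - W(22) = 14 = O
  B(1) - K(10) = 17 = R
  Z(25) - N(13) = 12 = M
  M(12) - M(12) = 0 = A
  V(21) - C(2) = 19 = T
  W(22) - W(22) = 0 = A
  V(21) - K(10) = 11 = L
  R(17) - N(13) = 4 = E
  D(3) - M(12) = 17 = R
  V(21) - C(2) = 19 = T
Plaintext: FORMATALERT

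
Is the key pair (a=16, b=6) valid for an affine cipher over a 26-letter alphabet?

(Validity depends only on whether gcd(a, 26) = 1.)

Step 1: Compute gcd(16, 26).
Step 2: gcd(16, 26) = 2.
Since gcd = 2 != 1, 16 shares a common factor with 26, so it cannot be used.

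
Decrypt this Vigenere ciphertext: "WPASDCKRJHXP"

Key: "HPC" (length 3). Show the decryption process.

Step 1: Key 'HPC' has length 3. Extended key: HPCHPCHPCHPC
Step 2: Decrypt each position:
  W(22) - H(7) = 15 = P
  P(15) - P(15) = 0 = A
  A(0) - C(2) = 24 = Y
  S(18) - H(7) = 11 = L
  D(3) - P(15) = 14 = O
  C(2) - C(2) = 0 = A
  K(10) - H(7) = 3 = D
  R(17) - P(15) = 2 = C
  J(9) - C(2) = 7 = H
  H(7) - H(7) = 0 = A
  X(23) - P(15) = 8 = I
  P(15) - C(2) = 13 = N
Plaintext: PAYLOADCHAIN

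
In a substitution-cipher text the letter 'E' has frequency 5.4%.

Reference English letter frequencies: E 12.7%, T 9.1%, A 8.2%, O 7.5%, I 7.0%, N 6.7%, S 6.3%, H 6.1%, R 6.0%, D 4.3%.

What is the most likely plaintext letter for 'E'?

Step 1: The observed frequency is 5.4%.
Step 2: Compare with English frequencies:
  E: 12.7% (difference: 7.3%)
  T: 9.1% (difference: 3.7%)
  A: 8.2% (difference: 2.8%)
  O: 7.5% (difference: 2.1%)
  I: 7.0% (difference: 1.6%)
  N: 6.7% (difference: 1.3%)
  S: 6.3% (difference: 0.9%)
  H: 6.1% (difference: 0.7%)
  R: 6.0% (difference: 0.6%) <-- closest
  D: 4.3% (difference: 1.1%)
Step 3: 'E' most likely represents 'R' (frequency 6.0%).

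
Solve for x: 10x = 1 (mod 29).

Step 1: We need x such that 10 * x = 1 (mod 29).
Step 2: Using the extended Euclidean algorithm or trial:
  10 * 3 = 30 = 1 * 29 + 1.
Step 3: Since 30 mod 29 = 1, the inverse is x = 3.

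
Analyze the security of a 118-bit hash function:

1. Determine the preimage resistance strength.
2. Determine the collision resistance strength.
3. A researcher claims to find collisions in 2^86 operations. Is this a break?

Step 1: Preimage resistance requires brute-force of 2^118 operations.
Step 2: Collision resistance (birthday bound) = 2^(118/2) = 2^59.
Step 3: The claimed attack costs 2^86 operations.
Step 4: Since 2^86 >= 2^59, the claimed attack is no faster than the generic birthday attack, so this does not break collision resistance.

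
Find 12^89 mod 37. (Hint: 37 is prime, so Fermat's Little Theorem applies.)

Step 1: Since 37 is prime, by Fermat's Little Theorem: 12^36 = 1 (mod 37).
Step 2: Reduce exponent: 89 mod 36 = 17.
Step 3: So 12^89 = 12^17 (mod 37).
Step 4: 12^17 mod 37 = 34.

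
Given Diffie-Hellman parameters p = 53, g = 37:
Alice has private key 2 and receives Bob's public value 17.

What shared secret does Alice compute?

Step 1: s = B^a mod p = 17^2 mod 53.
  17^1 mod 53 = 17
  17^2 mod 53 = (17 * 17) mod 53 = 24
Result: shared secret = 24.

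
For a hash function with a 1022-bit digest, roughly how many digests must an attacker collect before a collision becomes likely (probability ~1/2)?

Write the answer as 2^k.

Step 1: The birthday paradox gives collision probability ~50% after sqrt(2^n) = 2^(n/2) hashes.
Step 2: For 1022-bit output: 2^(1022/2) = 2^511.
Step 3: Approximately 2^511 hash computations needed.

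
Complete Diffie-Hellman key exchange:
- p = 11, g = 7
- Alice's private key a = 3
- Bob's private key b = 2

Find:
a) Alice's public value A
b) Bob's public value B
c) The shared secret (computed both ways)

Step 1: A = g^a mod p = 7^3 mod 11 = 2.
Step 2: B = g^b mod p = 7^2 mod 11 = 5.
Step 3: Alice computes s = B^a mod p = 5^3 mod 11 = 4.
Step 4: Bob computes s = A^b mod p = 2^2 mod 11 = 4.
Both sides agree: shared secret = 4.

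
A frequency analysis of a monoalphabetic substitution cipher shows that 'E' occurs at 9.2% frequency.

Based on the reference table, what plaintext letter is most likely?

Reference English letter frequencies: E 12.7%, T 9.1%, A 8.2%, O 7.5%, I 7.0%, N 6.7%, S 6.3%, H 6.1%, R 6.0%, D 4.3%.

Step 1: The observed frequency is 9.2%.
Step 2: Compare with English frequencies:
  E: 12.7% (difference: 3.5%)
  T: 9.1% (difference: 0.1%) <-- closest
  A: 8.2% (difference: 1.0%)
  O: 7.5% (difference: 1.7%)
  I: 7.0% (difference: 2.2%)
  N: 6.7% (difference: 2.5%)
  S: 6.3% (difference: 2.9%)
  H: 6.1% (difference: 3.1%)
  R: 6.0% (difference: 3.2%)
  D: 4.3% (difference: 4.9%)
Step 3: 'E' most likely represents 'T' (frequency 9.1%).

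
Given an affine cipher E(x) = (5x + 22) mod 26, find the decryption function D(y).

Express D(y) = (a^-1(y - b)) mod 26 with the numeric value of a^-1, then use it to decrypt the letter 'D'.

Step 1: Find a^-1, the modular inverse of 5 mod 26.
Step 2: We need 5 * a^-1 = 1 (mod 26).
Step 3: 5 * 21 = 105 = 4 * 26 + 1, so a^-1 = 21.
Step 4: D(y) = 21(y - 22) mod 26.
Step 5: Apply to 'D' (y = 3): D(3) = 21 * (3 - 22) mod 26 = 21 * -19 mod 26 = 17 -> 'R'.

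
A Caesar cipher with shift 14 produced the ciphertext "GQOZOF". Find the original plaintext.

Step 1: Reverse the shift by subtracting 14 from each letter position.
  G (position 6) -> position (6-14) mod 26 = 18 -> S
  Q (position 16) -> position (16-14) mod 26 = 2 -> C
  O (position 14) -> position (14-14) mod 26 = 0 -> A
  Z (position 25) -> position (25-14) mod 26 = 11 -> L
  O (position 14) -> position (14-14) mod 26 = 0 -> A
  F (position 5) -> position (5-14) mod 26 = 17 -> R
Decrypted message: SCALAR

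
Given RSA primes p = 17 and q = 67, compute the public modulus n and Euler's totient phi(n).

Step 1: n = p * q = 17 * 67 = 1139.
Step 2: phi(n) = (p-1)(q-1) = 16 * 66 = 1056.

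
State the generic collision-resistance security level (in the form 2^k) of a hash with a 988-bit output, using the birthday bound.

Step 1: The birthday paradox gives collision probability ~50% after sqrt(2^n) = 2^(n/2) hashes.
Step 2: For 988-bit output: 2^(988/2) = 2^494.
Step 3: Approximately 2^494 hash computations needed.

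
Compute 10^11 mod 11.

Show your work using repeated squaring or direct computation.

Step 1: Compute 10^11 mod 11 step by step, reducing modulo 11 at each step.
  10^1 mod 11 = 10
  10^2 mod 11 = (10 * 10) mod 11 = 1
  10^3 mod 11 = (1 * 10) mod 11 = 10
  10^4 mod 11 = (10 * 10) mod 11 = 1
  10^5 mod 11 = (1 * 10) mod 11 = 10
  10^6 mod 11 = (10 * 10) mod 11 = 1
  10^7 mod 11 = (1 * 10) mod 11 = 10
  10^8 mod 11 = (10 * 10) mod 11 = 1
  10^9 mod 11 = (1 * 10) mod 11 = 10
  10^10 mod 11 = (10 * 10) mod 11 = 1
  10^11 mod 11 = (1 * 10) mod 11 = 10
Step 2: Result = 10.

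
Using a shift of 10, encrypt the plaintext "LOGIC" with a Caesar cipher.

Step 1: For each letter, shift forward by 10 positions (mod 26).
  L (position 11) -> position (11+10) mod 26 = 21 -> V
  O (position 14) -> position (14+10) mod 26 = 24 -> Y
  G (position 6) -> position (6+10) mod 26 = 16 -> Q
  I (position 8) -> position (8+10) mod 26 = 18 -> S
  C (position 2) -> position (2+10) mod 26 = 12 -> M
Result: VYQSM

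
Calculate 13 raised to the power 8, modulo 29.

Step 1: Compute 13^8 mod 29 step by step, reducing modulo 29 at each step.
  13^1 mod 29 = 13
  13^2 mod 29 = (13 * 13) mod 29 = 24
  13^3 mod 29 = (24 * 13) mod 29 = 22
  13^4 mod 29 = (22 * 13) mod 29 = 25
  13^5 mod 29 = (25 * 13) mod 29 = 6
  13^6 mod 29 = (6 * 13) mod 29 = 20
  13^7 mod 29 = (20 * 13) mod 29 = 28
  13^8 mod 29 = (28 * 13) mod 29 = 16
Step 2: Result = 16.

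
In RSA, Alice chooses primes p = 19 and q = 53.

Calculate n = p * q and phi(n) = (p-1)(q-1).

Step 1: n = p * q = 19 * 53 = 1007.
Step 2: phi(n) = (p-1)(q-1) = 18 * 52 = 936.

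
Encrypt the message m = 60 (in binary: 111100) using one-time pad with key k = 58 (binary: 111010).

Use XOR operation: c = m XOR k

Step 1: Write out the XOR operation bit by bit:
  Message: 111100
  Key:     111010
  XOR:     000110
Step 2: Convert to decimal: 000110 = 6.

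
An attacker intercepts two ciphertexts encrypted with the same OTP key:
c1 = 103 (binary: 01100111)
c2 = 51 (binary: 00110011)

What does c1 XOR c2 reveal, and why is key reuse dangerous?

Step 1: c1 XOR c2 = (m1 XOR k) XOR (m2 XOR k).
Step 2: By XOR associativity/commutativity: = m1 XOR m2 XOR k XOR k = m1 XOR m2.
Step 3: 01100111 XOR 00110011 = 01010100 = 84.
Step 4: The key cancels out! An attacker learns m1 XOR m2 = 84, revealing the relationship between plaintexts.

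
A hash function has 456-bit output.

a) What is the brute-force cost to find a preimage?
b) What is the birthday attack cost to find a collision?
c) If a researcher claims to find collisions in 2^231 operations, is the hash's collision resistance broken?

Step 1: Preimage resistance requires brute-force of 2^456 operations.
Step 2: Collision resistance (birthday bound) = 2^(456/2) = 2^228.
Step 3: The claimed attack costs 2^231 operations.
Step 4: Since 2^231 >= 2^228, the claimed attack is no faster than the generic birthday attack, so this does not break collision resistance.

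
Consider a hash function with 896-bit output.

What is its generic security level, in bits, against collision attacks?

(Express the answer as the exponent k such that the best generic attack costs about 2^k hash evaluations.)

Step 1: The hash has a 896-bit output.
Step 2: Collision resistance means it should be infeasible to find any x != y with h(x) = h(y).
By the birthday bound, a generic collision search succeeds after about sqrt(2^896) = 2^(896/2) = 2^448 evaluations.
Step 3: Security level = 448 bits.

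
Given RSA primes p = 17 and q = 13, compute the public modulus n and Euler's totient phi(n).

Step 1: n = p * q = 17 * 13 = 221.
Step 2: phi(n) = (p-1)(q-1) = 16 * 12 = 192.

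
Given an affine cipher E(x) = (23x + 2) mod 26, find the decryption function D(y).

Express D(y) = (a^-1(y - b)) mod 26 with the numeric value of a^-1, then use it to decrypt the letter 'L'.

Step 1: Find a^-1, the modular inverse of 23 mod 26.
Step 2: We need 23 * a^-1 = 1 (mod 26).
Step 3: 23 * 17 = 391 = 15 * 26 + 1, so a^-1 = 17.
Step 4: D(y) = 17(y - 2) mod 26.
Step 5: Apply to 'L' (y = 11): D(11) = 17 * (11 - 2) mod 26 = 17 * 9 mod 26 = 23 -> 'X'.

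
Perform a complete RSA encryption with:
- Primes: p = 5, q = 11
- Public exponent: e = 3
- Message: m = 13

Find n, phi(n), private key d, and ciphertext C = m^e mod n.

Step 1: n = 5 * 11 = 55.
Step 2: phi(n) = (5-1)(11-1) = 4 * 10 = 40.
Step 3: Find d = 3^(-1) mod 40 = 27.
  Verify: 3 * 27 = 81 = 1 (mod 40).
Step 4: C = 13^3 mod 55 = 52.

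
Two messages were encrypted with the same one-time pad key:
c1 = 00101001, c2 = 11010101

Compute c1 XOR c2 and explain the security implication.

Step 1: c1 XOR c2 = (m1 XOR k) XOR (m2 XOR k).
Step 2: By XOR associativity/commutativity: = m1 XOR m2 XOR k XOR k = m1 XOR m2.
Step 3: 00101001 XOR 11010101 = 11111100 = 252.
Step 4: The key cancels out! An attacker learns m1 XOR m2 = 252, revealing the relationship between plaintexts.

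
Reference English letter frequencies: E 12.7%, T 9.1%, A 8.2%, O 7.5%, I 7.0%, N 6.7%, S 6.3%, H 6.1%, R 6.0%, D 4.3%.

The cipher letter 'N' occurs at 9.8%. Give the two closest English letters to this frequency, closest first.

Step 1: Observed frequency of 'N' is 9.8%.
Step 2: Compute distances to each reference frequency and sort:
  T (9.1%): difference = 0.7% <-- BEST
  A (8.2%): difference = 1.6% <-- RUNNER-UP
  O (7.5%): difference = 2.3%
  I (7.0%): difference = 2.8%
  E (12.7%): difference = 2.9%
Step 3: Most likely is 'T' (9.1%, diff 0.7%); second most likely is 'A' (8.2%, diff 1.6%).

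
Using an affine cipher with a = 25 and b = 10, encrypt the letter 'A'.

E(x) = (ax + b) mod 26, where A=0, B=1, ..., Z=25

Step 1: Convert 'A' to number: x = 0.
Step 2: E(0) = (25 * 0 + 10) mod 26 = 10 mod 26 = 10.
Step 3: Convert 10 back to letter: K.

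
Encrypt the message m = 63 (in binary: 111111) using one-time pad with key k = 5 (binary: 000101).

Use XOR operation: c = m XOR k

Step 1: Write out the XOR operation bit by bit:
  Message: 111111
  Key:     000101
  XOR:     111010
Step 2: Convert to decimal: 111010 = 58.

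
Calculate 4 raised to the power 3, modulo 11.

Step 1: Compute 4^3 mod 11 step by step, reducing modulo 11 at each step.
  4^1 mod 11 = 4
  4^2 mod 11 = (4 * 4) mod 11 = 5
  4^3 mod 11 = (5 * 4) mod 11 = 9
Step 2: Result = 9.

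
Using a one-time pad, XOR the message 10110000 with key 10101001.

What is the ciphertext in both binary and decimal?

Step 1: Write out the XOR operation bit by bit:
  Message: 10110000
  Key:     10101001
  XOR:     00011001
Step 2: Convert to decimal: 00011001 = 25.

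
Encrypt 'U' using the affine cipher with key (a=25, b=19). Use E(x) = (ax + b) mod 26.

Step 1: Convert 'U' to number: x = 20.
Step 2: E(20) = (25 * 20 + 19) mod 26 = 519 mod 26 = 25.
Step 3: Convert 25 back to letter: Z.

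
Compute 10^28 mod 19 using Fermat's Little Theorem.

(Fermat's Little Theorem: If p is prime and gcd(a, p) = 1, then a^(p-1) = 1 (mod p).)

Step 1: Since 19 is prime, by Fermat's Little Theorem: 10^18 = 1 (mod 19).
Step 2: Reduce exponent: 28 mod 18 = 10.
Step 3: So 10^28 = 10^10 (mod 19).
Step 4: 10^10 mod 19 = 9.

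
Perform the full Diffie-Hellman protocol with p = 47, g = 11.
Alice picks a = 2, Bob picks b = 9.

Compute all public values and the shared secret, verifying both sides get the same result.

Step 1: A = g^a mod p = 11^2 mod 47 = 27.
Step 2: B = g^b mod p = 11^9 mod 47 = 38.
Step 3: Alice computes s = B^a mod p = 38^2 mod 47 = 34.
Step 4: Bob computes s = A^b mod p = 27^9 mod 47 = 34.
Both sides agree: shared secret = 34.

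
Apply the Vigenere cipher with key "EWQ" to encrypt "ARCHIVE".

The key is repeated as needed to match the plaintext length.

Step 1: Repeat key to match plaintext length:
  Plaintext: ARCHIVE
  Key:       EWQEWQE
Step 2: Encrypt each letter:
  A(0) + E(4) = (0+4) mod 26 = 4 = E
  R(17) + W(22) = (17+22) mod 26 = 13 = N
  C(2) + Q(16) = (2+16) mod 26 = 18 = S
  H(7) + E(4) = (7+4) mod 26 = 11 = L
  I(8) + W(22) = (8+22) mod 26 = 4 = E
  V(21) + Q(16) = (21+16) mod 26 = 11 = L
  E(4) + E(4) = (4+4) mod 26 = 8 = I
Ciphertext: ENSLELI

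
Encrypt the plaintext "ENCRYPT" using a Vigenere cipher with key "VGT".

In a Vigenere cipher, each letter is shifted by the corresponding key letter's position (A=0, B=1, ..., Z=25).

Step 1: Repeat key to match plaintext length:
  Plaintext: ENCRYPT
  Key:       VGTVGTV
Step 2: Encrypt each letter:
  E(4) + V(21) = (4+21) mod 26 = 25 = Z
  N(13) + G(6) = (13+6) mod 26 = 19 = T
  C(2) + T(19) = (2+19) mod 26 = 21 = V
  R(17) + V(21) = (17+21) mod 26 = 12 = M
  Y(24) + G(6) = (24+6) mod 26 = 4 = E
  P(15) + T(19) = (15+19) mod 26 = 8 = I
  T(19) + V(21) = (19+21) mod 26 = 14 = O
Ciphertext: ZTVMEIO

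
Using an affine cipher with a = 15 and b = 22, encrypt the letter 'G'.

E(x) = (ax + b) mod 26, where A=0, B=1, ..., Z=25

Step 1: Convert 'G' to number: x = 6.
Step 2: E(6) = (15 * 6 + 22) mod 26 = 112 mod 26 = 8.
Step 3: Convert 8 back to letter: I.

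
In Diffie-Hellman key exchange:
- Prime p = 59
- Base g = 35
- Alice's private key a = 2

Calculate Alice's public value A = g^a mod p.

Step 1: A = g^a mod p = 35^2 mod 59.
  35^1 mod 59 = 35
  35^2 mod 59 = (35 * 35) mod 59 = 45
Result: A = 45.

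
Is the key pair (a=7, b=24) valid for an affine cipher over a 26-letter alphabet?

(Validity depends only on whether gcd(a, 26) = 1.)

Step 1: Compute gcd(7, 26).
Step 2: gcd(7, 26) = 1.
Since gcd = 1, 7 is coprime with 26, so it is a valid key.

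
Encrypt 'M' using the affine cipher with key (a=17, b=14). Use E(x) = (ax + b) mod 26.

Step 1: Convert 'M' to number: x = 12.
Step 2: E(12) = (17 * 12 + 14) mod 26 = 218 mod 26 = 10.
Step 3: Convert 10 back to letter: K.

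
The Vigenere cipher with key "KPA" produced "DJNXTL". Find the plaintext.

Step 1: Extend key: KPAKPA
Step 2: Decrypt each letter (c - k) mod 26:
  D(3) - K(10) = (3-10) mod 26 = 19 = T
  J(9) - P(15) = (9-15) mod 26 = 20 = U
  N(13) - A(0) = (13-0) mod 26 = 13 = N
  X(23) - K(10) = (23-10) mod 26 = 13 = N
  T(19) - P(15) = (19-15) mod 26 = 4 = E
  L(11) - A(0) = (11-0) mod 26 = 11 = L
Plaintext: TUNNEL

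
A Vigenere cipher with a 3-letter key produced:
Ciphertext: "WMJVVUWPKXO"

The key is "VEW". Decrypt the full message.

Step 1: Key 'VEW' has length 3. Extended key: VEWVEWVEWVE
Step 2: Decrypt each position:
  W(22) - V(21) = 1 = B
  M(12) - E(4) = 8 = I
  J(9) - W(22) = 13 = N
  V(21) - V(21) = 0 = A
  V(21) - E(4) = 17 = R
  U(20) - W(22) = 24 = Y
  W(22) - V(21) = 1 = B
  P(15) - E(4) = 11 = L
  K(10) - W(22) = 14 = O
  X(23) - V(21) = 2 = C
  O(14) - E(4) = 10 = K
Plaintext: BINARYBLOCK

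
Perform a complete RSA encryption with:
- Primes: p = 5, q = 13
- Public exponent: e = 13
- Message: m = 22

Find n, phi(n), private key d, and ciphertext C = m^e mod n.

Step 1: n = 5 * 13 = 65.
Step 2: phi(n) = (5-1)(13-1) = 4 * 12 = 48.
Step 3: Find d = 13^(-1) mod 48 = 37.
  Verify: 13 * 37 = 481 = 1 (mod 48).
Step 4: C = 22^13 mod 65 = 22.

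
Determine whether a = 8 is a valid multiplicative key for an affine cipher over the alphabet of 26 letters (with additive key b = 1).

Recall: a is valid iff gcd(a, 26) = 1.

Step 1: Compute gcd(8, 26).
Step 2: gcd(8, 26) = 2.
Since gcd = 2 != 1, 8 shares a common factor with 26, so it cannot be used.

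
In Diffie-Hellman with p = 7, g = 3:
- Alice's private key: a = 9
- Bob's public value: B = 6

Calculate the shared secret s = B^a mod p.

Step 1: s = B^a mod p = 6^9 mod 7.
  6^1 mod 7 = 6
  6^2 mod 7 = (6 * 6) mod 7 = 1
  6^3 mod 7 = (1 * 6) mod 7 = 6
  6^4 mod 7 = (6 * 6) mod 7 = 1
  6^5 mod 7 = (1 * 6) mod 7 = 6
  6^6 mod 7 = (6 * 6) mod 7 = 1
  6^7 mod 7 = (1 * 6) mod 7 = 6
  6^8 mod 7 = (6 * 6) mod 7 = 1
  6^9 mod 7 = (1 * 6) mod 7 = 6
Result: shared secret = 6.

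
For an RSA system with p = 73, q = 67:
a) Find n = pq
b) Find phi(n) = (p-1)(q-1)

Step 1: n = p * q = 73 * 67 = 4891.
Step 2: phi(n) = (p-1)(q-1) = 72 * 66 = 4752.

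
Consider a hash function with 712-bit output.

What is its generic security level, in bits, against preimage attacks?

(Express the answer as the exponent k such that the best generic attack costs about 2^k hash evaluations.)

Step 1: The hash has a 712-bit output.
Step 2: Preimage resistance means: given a digest h(x), it should be infeasible to find any input that hashes to it.
With a 712-bit output there are 2^712 possible digests, so a generic brute-force preimage search costs about 2^712 evaluations.
Step 3: Security level = 712 bits.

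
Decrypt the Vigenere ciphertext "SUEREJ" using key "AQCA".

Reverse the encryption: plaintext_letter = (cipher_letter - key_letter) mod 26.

Step 1: Extend key: AQCAAQ
Step 2: Decrypt each letter (c - k) mod 26:
  S(18) - A(0) = (18-0) mod 26 = 18 = S
  U(20) - Q(16) = (20-16) mod 26 = 4 = E
  E(4) - C(2) = (4-2) mod 26 = 2 = C
  R(17) - A(0) = (17-0) mod 26 = 17 = R
  E(4) - A(0) = (4-0) mod 26 = 4 = E
  J(9) - Q(16) = (9-16) mod 26 = 19 = T
Plaintext: SECRET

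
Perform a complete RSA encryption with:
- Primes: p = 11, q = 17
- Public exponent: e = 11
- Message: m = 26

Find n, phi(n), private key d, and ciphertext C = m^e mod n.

Step 1: n = 11 * 17 = 187.
Step 2: phi(n) = (11-1)(17-1) = 10 * 16 = 160.
Step 3: Find d = 11^(-1) mod 160 = 131.
  Verify: 11 * 131 = 1441 = 1 (mod 160).
Step 4: C = 26^11 mod 187 = 15.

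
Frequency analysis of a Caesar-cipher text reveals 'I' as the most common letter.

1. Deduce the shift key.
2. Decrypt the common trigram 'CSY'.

Step 1: In English, 'E' is the most frequent letter (12.7%).
Step 2: The most frequent ciphertext letter is 'I' (position 8).
Step 3: Shift = (8 - 4) mod 26 = 4.
Step 4: Decrypt 'CSY' by shifting back 4:
  C -> Y
  S -> O
  Y -> U
Step 5: 'CSY' decrypts to 'YOU'.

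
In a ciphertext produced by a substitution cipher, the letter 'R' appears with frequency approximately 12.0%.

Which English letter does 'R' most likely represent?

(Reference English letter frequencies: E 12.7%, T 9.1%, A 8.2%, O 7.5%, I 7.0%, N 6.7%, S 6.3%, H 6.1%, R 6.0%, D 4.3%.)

Step 1: The observed frequency is 12.0%.
Step 2: Compare with English frequencies:
  E: 12.7% (difference: 0.7%) <-- closest
  T: 9.1% (difference: 2.9%)
  A: 8.2% (difference: 3.8%)
  O: 7.5% (difference: 4.5%)
  I: 7.0% (difference: 5.0%)
  N: 6.7% (difference: 5.3%)
  S: 6.3% (difference: 5.7%)
  H: 6.1% (difference: 5.9%)
  R: 6.0% (difference: 6.0%)
  D: 4.3% (difference: 7.7%)
Step 3: 'R' most likely represents 'E' (frequency 12.7%).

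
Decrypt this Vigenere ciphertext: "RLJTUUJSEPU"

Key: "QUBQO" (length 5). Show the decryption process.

Step 1: Key 'QUBQO' has length 5. Extended key: QUBQOQUBQOQ
Step 2: Decrypt each position:
  R(17) - Q(16) = 1 = B
  L(11) - U(20) = 17 = R
  J(9) - B(1) = 8 = I
  T(19) - Q(16) = 3 = D
  U(20) - O(14) = 6 = G
  U(20) - Q(16) = 4 = E
  J(9) - U(20) = 15 = P
  S(18) - B(1) = 17 = R
  E(4) - Q(16) = 14 = O
  P(15) - O(14) = 1 = B
  U(20) - Q(16) = 4 = E
Plaintext: BRIDGEPROBE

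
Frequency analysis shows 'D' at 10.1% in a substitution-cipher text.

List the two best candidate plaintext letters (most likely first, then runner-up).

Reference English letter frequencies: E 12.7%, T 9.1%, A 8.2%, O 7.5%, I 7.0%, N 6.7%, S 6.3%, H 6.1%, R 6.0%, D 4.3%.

Step 1: Observed frequency of 'D' is 10.1%.
Step 2: Compute distances to each reference frequency and sort:
  T (9.1%): difference = 1.0% <-- BEST
  A (8.2%): difference = 1.9% <-- RUNNER-UP
  E (12.7%): difference = 2.6%
  O (7.5%): difference = 2.6%
  I (7.0%): difference = 3.1%
Step 3: Most likely is 'T' (9.1%, diff 1.0%); second most likely is 'A' (8.2%, diff 1.9%).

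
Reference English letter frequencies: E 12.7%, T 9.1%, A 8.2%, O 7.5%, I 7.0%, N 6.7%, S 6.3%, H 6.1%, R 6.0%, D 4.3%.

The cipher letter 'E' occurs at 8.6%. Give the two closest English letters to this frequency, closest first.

Step 1: Observed frequency of 'E' is 8.6%.
Step 2: Compute distances to each reference frequency and sort:
  A (8.2%): difference = 0.4% <-- BEST
  T (9.1%): difference = 0.5% <-- RUNNER-UP
  O (7.5%): difference = 1.1%
  I (7.0%): difference = 1.6%
  N (6.7%): difference = 1.9%
Step 3: Most likely is 'A' (8.2%, diff 0.4%); second most likely is 'T' (9.1%, diff 0.5%).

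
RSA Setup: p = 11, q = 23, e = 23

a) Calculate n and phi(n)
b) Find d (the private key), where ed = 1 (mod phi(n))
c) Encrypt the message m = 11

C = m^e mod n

Step 1: n = 11 * 23 = 253.
Step 2: phi(n) = (11-1)(23-1) = 10 * 22 = 220.
Step 3: Find d = 23^(-1) mod 220 = 67.
  Verify: 23 * 67 = 1541 = 1 (mod 220).
Step 4: C = 11^23 mod 253 = 11.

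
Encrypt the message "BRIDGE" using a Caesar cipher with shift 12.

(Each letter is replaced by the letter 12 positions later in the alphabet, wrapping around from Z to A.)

Step 1: For each letter, shift forward by 12 positions (mod 26).
  B (position 1) -> position (1+12) mod 26 = 13 -> N
  R (position 17) -> position (17+12) mod 26 = 3 -> D
  I (position 8) -> position (8+12) mod 26 = 20 -> U
  D (position 3) -> position (3+12) mod 26 = 15 -> P
  G (position 6) -> position (6+12) mod 26 = 18 -> S
  E (position 4) -> position (4+12) mod 26 = 16 -> Q
Result: NDUPSQ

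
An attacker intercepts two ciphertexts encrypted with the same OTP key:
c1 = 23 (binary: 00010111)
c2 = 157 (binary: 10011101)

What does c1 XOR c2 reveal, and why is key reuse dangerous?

Step 1: c1 XOR c2 = (m1 XOR k) XOR (m2 XOR k).
Step 2: By XOR associativity/commutativity: = m1 XOR m2 XOR k XOR k = m1 XOR m2.
Step 3: 00010111 XOR 10011101 = 10001010 = 138.
Step 4: The key cancels out! An attacker learns m1 XOR m2 = 138, revealing the relationship between plaintexts.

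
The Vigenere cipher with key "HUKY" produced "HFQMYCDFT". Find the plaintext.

Step 1: Extend key: HUKYHUKYH
Step 2: Decrypt each letter (c - k) mod 26:
  H(7) - H(7) = (7-7) mod 26 = 0 = A
  F(5) - U(20) = (5-20) mod 26 = 11 = L
  Q(16) - K(10) = (16-10) mod 26 = 6 = G
  M(12) - Y(24) = (12-24) mod 26 = 14 = O
  Y(24) - H(7) = (24-7) mod 26 = 17 = R
  C(2) - U(20) = (2-20) mod 26 = 8 = I
  D(3) - K(10) = (3-10) mod 26 = 19 = T
  F(5) - Y(24) = (5-24) mod 26 = 7 = H
  T(19) - H(7) = (19-7) mod 26 = 12 = M
Plaintext: ALGORITHM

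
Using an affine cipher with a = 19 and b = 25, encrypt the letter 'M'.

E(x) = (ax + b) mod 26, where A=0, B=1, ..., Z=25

Step 1: Convert 'M' to number: x = 12.
Step 2: E(12) = (19 * 12 + 25) mod 26 = 253 mod 26 = 19.
Step 3: Convert 19 back to letter: T.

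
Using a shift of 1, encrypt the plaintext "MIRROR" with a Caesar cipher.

Step 1: For each letter, shift forward by 1 positions (mod 26).
  M (position 12) -> position (12+1) mod 26 = 13 -> N
  I (position 8) -> position (8+1) mod 26 = 9 -> J
  R (position 17) -> position (17+1) mod 26 = 18 -> S
  R (position 17) -> position (17+1) mod 26 = 18 -> S
  O (position 14) -> position (14+1) mod 26 = 15 -> P
  R (position 17) -> position (17+1) mod 26 = 18 -> S
Result: NJSSPS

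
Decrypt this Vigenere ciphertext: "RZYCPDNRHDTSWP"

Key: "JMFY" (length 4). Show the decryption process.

Step 1: Key 'JMFY' has length 4. Extended key: JMFYJMFYJMFYJM
Step 2: Decrypt each position:
  R(17) - J(9) = 8 = I
  Z(25) - M(12) = 13 = N
  Y(24) - F(5) = 19 = T
  C(2) - Y(24) = 4 = E
  P(15) - J(9) = 6 = G
  D(3) - M(12) = 17 = R
  N(13) - F(5) = 8 = I
  R(17) - Y(24) = 19 = T
  H(7) - J(9) = 24 = Y
  D(3) - M(12) = 17 = R
  T(19) - F(5) = 14 = O
  S(18) - Y(24) = 20 = U
  W(22) - J(9) = 13 = N
  P(15) - M(12) = 3 = D
Plaintext: INTEGRITYROUND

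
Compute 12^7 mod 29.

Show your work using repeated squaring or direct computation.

Step 1: Compute 12^7 mod 29 step by step, reducing modulo 29 at each step.
  12^1 mod 29 = 12
  12^2 mod 29 = (12 * 12) mod 29 = 28
  12^3 mod 29 = (28 * 12) mod 29 = 17
  12^4 mod 29 = (17 * 12) mod 29 = 1
  12^5 mod 29 = (1 * 12) mod 29 = 12
  12^6 mod 29 = (12 * 12) mod 29 = 28
  12^7 mod 29 = (28 * 12) mod 29 = 17
Step 2: Result = 17.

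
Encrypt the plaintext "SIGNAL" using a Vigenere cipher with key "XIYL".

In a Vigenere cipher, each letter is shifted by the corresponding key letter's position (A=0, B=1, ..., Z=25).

Step 1: Repeat key to match plaintext length:
  Plaintext: SIGNAL
  Key:       XIYLXI
Step 2: Encrypt each letter:
  S(18) + X(23) = (18+23) mod 26 = 15 = P
  I(8) + I(8) = (8+8) mod 26 = 16 = Q
  G(6) + Y(24) = (6+24) mod 26 = 4 = E
  N(13) + L(11) = (13+11) mod 26 = 24 = Y
  A(0) + X(23) = (0+23) mod 26 = 23 = X
  L(11) + I(8) = (11+8) mod 26 = 19 = T
Ciphertext: PQEYXT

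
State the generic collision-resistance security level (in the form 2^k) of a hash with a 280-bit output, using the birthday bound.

Step 1: The birthday paradox gives collision probability ~50% after sqrt(2^n) = 2^(n/2) hashes.
Step 2: For 280-bit output: 2^(280/2) = 2^140.
Step 3: Approximately 2^140 hash computations needed.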